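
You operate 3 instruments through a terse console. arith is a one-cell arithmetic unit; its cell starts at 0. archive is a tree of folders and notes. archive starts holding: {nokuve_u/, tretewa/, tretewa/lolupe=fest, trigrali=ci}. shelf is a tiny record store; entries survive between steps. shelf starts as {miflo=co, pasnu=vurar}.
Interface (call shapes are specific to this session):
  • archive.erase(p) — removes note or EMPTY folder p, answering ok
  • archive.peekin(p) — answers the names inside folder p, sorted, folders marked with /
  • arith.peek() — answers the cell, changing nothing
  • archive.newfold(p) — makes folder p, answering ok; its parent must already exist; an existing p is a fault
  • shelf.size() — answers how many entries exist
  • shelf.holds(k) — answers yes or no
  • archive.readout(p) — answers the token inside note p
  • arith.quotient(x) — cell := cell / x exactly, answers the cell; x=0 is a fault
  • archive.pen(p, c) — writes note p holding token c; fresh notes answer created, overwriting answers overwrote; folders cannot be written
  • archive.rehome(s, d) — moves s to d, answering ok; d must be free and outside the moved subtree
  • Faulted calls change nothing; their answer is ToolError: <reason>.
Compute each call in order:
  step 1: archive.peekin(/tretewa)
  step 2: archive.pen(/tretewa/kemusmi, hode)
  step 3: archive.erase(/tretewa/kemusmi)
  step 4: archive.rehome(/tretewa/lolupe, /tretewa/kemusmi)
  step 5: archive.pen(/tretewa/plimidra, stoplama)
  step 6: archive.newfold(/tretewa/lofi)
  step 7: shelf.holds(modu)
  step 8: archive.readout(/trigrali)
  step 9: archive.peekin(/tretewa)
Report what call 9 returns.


Answer: [kemusmi, lofi/, plimidra]

Derivation:
Step: archive.peekin[/tretewa]
Result: [lolupe]
Step: archive.pen[/tretewa/kemusmi; hode]
Result: created
Step: archive.erase[/tretewa/kemusmi]
Result: ok
Step: archive.rehome[/tretewa/lolupe; /tretewa/kemusmi]
Result: ok
Step: archive.pen[/tretewa/plimidra; stoplama]
Result: created
Step: archive.newfold[/tretewa/lofi]
Result: ok
Step: shelf.holds[modu]
Result: no
Step: archive.readout[/trigrali]
Result: ci
Step: archive.peekin[/tretewa]
Result: [kemusmi, lofi/, plimidra]


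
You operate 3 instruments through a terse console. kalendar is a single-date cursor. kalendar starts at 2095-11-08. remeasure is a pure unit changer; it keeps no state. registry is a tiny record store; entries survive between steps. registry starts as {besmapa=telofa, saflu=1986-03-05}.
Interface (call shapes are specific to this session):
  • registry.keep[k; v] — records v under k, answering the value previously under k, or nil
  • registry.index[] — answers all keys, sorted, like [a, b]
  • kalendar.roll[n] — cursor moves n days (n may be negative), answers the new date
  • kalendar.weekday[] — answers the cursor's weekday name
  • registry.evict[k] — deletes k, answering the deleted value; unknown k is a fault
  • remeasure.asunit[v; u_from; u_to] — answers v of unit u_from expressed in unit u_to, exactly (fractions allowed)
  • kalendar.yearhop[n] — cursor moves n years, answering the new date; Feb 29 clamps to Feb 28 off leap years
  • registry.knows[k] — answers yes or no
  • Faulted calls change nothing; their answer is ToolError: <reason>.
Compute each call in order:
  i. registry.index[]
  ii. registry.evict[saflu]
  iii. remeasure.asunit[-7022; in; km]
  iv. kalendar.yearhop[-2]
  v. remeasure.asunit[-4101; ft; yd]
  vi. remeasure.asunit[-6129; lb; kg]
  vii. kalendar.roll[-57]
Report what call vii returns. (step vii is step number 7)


Answer: 2093-09-12

Derivation:
==> registry.index()
<== [besmapa, saflu]
==> registry.evict(saflu)
<== 1986-03-05
==> remeasure.asunit(-7022, in, km)
<== -445897/2500000
==> kalendar.yearhop(-2)
<== 2093-11-08
==> remeasure.asunit(-4101, ft, yd)
<== -1367
==> remeasure.asunit(-6129, lb, kg)
<== -278006763573/100000000
==> kalendar.roll(-57)
<== 2093-09-12


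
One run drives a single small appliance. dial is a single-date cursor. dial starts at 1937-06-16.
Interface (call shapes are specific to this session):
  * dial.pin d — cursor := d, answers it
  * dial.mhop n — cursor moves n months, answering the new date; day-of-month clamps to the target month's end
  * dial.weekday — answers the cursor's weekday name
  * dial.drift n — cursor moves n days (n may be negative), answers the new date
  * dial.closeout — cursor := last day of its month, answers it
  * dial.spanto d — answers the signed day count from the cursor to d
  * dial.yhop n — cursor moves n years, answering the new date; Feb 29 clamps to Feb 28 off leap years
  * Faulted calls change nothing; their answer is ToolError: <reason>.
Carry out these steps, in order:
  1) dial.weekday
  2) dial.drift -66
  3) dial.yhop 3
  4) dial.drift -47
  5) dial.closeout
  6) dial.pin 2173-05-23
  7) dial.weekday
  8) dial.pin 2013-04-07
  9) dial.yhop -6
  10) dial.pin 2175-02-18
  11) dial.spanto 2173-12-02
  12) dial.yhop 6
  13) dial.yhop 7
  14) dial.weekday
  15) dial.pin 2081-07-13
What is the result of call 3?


>>> dial.weekday
[out] Wednesday
>>> dial.drift n→-66
[out] 1937-04-11
>>> dial.yhop n→3
[out] 1940-04-11
>>> dial.drift n→-47
[out] 1940-02-24
>>> dial.closeout
[out] 1940-02-29
>>> dial.pin d→2173-05-23
[out] 2173-05-23
>>> dial.weekday
[out] Sunday
>>> dial.pin d→2013-04-07
[out] 2013-04-07
>>> dial.yhop n→-6
[out] 2007-04-07
>>> dial.pin d→2175-02-18
[out] 2175-02-18
>>> dial.spanto d→2173-12-02
[out] -443
>>> dial.yhop n→6
[out] 2181-02-18
>>> dial.yhop n→7
[out] 2188-02-18
>>> dial.weekday
[out] Monday
>>> dial.pin d→2081-07-13
[out] 2081-07-13

Answer: 1940-04-11


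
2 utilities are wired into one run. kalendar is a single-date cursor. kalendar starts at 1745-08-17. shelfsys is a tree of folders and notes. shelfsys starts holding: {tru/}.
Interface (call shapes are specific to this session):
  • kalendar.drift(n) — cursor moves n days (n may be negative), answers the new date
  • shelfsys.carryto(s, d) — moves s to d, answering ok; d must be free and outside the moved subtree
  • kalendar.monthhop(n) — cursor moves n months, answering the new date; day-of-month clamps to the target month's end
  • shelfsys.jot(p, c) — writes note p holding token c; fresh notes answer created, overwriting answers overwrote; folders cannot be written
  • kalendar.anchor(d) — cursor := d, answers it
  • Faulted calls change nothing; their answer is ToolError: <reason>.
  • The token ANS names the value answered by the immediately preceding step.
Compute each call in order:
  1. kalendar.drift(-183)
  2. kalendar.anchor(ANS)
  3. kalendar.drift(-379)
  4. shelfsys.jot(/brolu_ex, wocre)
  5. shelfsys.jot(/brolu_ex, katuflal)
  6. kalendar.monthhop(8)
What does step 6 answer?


Answer: 1744-10-02

Derivation:
Step: drift[n: -183]
Result: 1745-02-15
Step: anchor[d: ANS]
Result: 1745-02-15
Step: drift[n: -379]
Result: 1744-02-02
Step: jot[p: /brolu_ex; c: wocre]
Result: created
Step: jot[p: /brolu_ex; c: katuflal]
Result: overwrote
Step: monthhop[n: 8]
Result: 1744-10-02


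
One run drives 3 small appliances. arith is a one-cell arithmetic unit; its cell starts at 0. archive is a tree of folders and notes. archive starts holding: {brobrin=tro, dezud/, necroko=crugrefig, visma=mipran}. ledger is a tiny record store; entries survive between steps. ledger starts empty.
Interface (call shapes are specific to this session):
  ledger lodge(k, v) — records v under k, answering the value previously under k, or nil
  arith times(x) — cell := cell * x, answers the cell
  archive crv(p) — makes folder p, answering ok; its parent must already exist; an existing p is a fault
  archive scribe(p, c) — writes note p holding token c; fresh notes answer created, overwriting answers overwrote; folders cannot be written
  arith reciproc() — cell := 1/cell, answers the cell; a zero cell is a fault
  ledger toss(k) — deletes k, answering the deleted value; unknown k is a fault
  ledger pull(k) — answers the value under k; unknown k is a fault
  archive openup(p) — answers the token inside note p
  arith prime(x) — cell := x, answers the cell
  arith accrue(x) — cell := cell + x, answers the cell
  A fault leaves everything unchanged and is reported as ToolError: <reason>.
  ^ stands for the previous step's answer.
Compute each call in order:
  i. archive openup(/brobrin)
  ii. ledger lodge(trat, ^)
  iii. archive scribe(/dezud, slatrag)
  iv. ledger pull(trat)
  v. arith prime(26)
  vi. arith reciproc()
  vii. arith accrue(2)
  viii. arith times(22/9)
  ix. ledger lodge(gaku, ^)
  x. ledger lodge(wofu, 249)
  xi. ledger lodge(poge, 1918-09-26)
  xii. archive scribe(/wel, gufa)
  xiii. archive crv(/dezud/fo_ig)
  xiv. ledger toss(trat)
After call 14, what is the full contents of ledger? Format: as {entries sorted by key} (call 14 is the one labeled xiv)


Answer: {gaku=583/117, poge=1918-09-26, wofu=249}

Derivation:
% archive openup /brobrin
[out] tro
% ledger lodge trat ^
[out] nil
% archive scribe /dezud slatrag
[out] ToolError: is a directory
% ledger pull trat
[out] tro
% arith prime 26
[out] 26
% arith reciproc
[out] 1/26
% arith accrue 2
[out] 53/26
% arith times 22/9
[out] 583/117
% ledger lodge gaku ^
[out] nil
% ledger lodge wofu 249
[out] nil
% ledger lodge poge 1918-09-26
[out] nil
% archive scribe /wel gufa
[out] created
% archive crv /dezud/fo_ig
[out] ok
% ledger toss trat
[out] tro


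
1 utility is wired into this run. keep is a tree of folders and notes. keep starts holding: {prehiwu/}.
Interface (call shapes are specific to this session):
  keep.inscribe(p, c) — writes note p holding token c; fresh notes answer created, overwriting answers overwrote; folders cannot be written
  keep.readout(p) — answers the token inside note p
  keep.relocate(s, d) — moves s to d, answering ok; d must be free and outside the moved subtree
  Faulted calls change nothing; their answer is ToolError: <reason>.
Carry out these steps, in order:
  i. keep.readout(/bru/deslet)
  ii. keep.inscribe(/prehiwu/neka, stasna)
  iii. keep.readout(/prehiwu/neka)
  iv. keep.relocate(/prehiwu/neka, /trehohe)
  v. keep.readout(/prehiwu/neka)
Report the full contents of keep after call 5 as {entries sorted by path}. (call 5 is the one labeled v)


> keep.readout /bru/deslet
  ToolError: not found
> keep.inscribe /prehiwu/neka stasna
  created
> keep.readout /prehiwu/neka
  stasna
> keep.relocate /prehiwu/neka /trehohe
  ok
> keep.readout /prehiwu/neka
  ToolError: not found

Answer: {prehiwu/, trehohe=stasna}


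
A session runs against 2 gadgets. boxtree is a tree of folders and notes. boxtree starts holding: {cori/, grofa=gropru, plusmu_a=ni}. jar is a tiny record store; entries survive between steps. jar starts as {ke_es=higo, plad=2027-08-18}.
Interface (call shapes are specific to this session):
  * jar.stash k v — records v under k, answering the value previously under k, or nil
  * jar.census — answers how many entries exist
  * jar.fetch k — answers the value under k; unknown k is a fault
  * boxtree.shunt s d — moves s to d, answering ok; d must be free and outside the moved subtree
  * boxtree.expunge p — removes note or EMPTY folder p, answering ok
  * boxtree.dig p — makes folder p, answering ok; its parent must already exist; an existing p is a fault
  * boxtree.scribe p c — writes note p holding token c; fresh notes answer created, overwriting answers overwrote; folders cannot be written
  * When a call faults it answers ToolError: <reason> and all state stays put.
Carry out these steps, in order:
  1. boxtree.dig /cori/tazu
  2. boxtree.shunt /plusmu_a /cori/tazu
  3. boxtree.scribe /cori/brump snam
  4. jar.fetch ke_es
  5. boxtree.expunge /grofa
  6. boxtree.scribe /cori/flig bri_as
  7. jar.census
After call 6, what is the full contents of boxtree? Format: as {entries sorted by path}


Answer: {cori/, cori/brump=snam, cori/flig=bri_as, cori/tazu/, plusmu_a=ni}

Derivation:
Step: boxtree.dig[/cori/tazu]
Result: ok
Step: boxtree.shunt[/plusmu_a; /cori/tazu]
Result: ToolError: exists
Step: boxtree.scribe[/cori/brump; snam]
Result: created
Step: jar.fetch[ke_es]
Result: higo
Step: boxtree.expunge[/grofa]
Result: ok
Step: boxtree.scribe[/cori/flig; bri_as]
Result: created
Step: jar.census[]
Result: 2


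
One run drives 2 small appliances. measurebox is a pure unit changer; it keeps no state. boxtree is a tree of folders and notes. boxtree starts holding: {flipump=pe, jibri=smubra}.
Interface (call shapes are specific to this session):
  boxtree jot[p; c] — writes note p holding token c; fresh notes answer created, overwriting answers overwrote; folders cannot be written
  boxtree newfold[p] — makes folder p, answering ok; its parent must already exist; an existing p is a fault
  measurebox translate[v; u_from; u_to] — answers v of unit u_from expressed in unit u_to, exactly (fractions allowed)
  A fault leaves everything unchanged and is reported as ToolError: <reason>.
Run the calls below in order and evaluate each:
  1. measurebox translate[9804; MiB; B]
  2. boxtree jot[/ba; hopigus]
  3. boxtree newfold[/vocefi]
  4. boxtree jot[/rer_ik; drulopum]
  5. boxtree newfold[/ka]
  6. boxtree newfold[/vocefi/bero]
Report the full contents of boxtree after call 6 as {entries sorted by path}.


Answer: {ba=hopigus, flipump=pe, jibri=smubra, ka/, rer_ik=drulopum, vocefi/, vocefi/bero/}

Derivation:
Do: measurebox translate[v='9804'; u_from='MiB'; u_to='B']
See: 10280239104
Do: boxtree jot[p='/ba'; c='hopigus']
See: created
Do: boxtree newfold[p='/vocefi']
See: ok
Do: boxtree jot[p='/rer_ik'; c='drulopum']
See: created
Do: boxtree newfold[p='/ka']
See: ok
Do: boxtree newfold[p='/vocefi/bero']
See: ok


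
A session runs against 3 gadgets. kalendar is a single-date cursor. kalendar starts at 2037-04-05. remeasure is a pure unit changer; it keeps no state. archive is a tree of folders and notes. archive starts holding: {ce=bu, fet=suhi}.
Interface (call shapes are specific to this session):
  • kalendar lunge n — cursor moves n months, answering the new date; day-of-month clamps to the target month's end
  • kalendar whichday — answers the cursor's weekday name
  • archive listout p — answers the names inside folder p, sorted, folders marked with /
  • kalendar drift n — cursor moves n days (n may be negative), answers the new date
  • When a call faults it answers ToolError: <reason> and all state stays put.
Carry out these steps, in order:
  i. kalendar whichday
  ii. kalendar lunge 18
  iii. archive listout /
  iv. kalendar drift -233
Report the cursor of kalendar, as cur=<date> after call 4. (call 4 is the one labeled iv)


Do: kalendar whichday[]
See: Sunday
Do: kalendar lunge[n='18']
See: 2038-10-05
Do: archive listout[p='/']
See: [ce, fet]
Do: kalendar drift[n='-233']
See: 2038-02-14

Answer: cur=2038-02-14


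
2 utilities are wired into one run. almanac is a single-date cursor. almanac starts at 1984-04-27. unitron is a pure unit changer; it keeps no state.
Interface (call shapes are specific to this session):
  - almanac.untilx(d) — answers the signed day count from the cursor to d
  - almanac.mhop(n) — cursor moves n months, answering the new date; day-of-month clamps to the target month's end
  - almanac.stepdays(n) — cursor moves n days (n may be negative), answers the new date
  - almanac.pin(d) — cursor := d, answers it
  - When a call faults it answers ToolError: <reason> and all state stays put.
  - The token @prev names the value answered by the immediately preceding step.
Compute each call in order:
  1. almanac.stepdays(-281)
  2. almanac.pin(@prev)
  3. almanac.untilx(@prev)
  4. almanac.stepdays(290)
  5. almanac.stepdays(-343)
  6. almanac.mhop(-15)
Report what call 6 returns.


Answer: 1982-02-28

Derivation:
~$ almanac.stepdays n: -281
:: 1983-07-21
~$ almanac.pin d: @prev
:: 1983-07-21
~$ almanac.untilx d: @prev
:: 0
~$ almanac.stepdays n: 290
:: 1984-05-06
~$ almanac.stepdays n: -343
:: 1983-05-29
~$ almanac.mhop n: -15
:: 1982-02-28


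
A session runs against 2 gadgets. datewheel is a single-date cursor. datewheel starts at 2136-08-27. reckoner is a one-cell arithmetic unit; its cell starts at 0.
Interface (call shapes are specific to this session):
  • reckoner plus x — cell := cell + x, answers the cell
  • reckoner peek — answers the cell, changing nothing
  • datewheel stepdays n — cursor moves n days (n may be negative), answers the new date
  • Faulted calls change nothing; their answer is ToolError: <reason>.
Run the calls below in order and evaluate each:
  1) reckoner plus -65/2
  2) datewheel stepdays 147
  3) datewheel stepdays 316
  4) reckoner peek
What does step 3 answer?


// 1. reckoner plus(x='-65/2') == -65/2
// 2. datewheel stepdays(n='147') == 2137-01-21
// 3. datewheel stepdays(n='316') == 2137-12-03
// 4. reckoner peek() == -65/2

Answer: 2137-12-03


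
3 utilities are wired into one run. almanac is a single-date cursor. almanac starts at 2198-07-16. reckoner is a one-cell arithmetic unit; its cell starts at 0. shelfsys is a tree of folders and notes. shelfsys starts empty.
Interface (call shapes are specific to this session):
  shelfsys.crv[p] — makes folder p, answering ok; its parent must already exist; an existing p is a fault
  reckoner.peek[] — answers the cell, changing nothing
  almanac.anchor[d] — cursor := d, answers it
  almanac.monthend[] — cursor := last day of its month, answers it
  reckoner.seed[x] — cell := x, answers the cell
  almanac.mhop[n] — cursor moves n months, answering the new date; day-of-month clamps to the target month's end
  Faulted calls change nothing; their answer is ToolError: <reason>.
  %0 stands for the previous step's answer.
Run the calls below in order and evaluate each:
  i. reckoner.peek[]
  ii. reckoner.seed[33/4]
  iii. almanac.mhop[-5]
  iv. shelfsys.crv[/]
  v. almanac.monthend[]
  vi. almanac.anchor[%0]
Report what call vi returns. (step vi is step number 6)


Answer: 2198-02-28

Derivation:
~$ peek
= 0
~$ seed x='33/4'
= 33/4
~$ mhop n='-5'
= 2198-02-16
~$ crv p='/'
= ToolError: exists
~$ monthend
= 2198-02-28
~$ anchor d='%0'
= 2198-02-28


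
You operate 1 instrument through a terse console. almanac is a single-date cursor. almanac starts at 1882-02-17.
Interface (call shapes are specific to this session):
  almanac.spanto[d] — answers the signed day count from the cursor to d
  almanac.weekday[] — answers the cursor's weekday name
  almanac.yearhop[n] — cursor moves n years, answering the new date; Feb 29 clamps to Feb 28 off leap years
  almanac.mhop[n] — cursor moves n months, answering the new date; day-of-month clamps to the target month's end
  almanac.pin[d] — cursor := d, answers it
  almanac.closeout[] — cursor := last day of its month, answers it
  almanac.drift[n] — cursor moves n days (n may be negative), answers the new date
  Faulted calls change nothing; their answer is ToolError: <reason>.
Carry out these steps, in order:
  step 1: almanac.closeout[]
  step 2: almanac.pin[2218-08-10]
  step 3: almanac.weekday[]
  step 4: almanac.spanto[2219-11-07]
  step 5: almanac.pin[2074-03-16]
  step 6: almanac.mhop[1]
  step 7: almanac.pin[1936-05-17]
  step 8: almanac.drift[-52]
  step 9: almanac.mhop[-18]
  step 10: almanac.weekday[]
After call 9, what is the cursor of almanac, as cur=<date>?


> closeout
  1882-02-28
> pin d='2218-08-10'
  2218-08-10
> weekday
  Monday
> spanto d='2219-11-07'
  454
> pin d='2074-03-16'
  2074-03-16
> mhop n='1'
  2074-04-16
> pin d='1936-05-17'
  1936-05-17
> drift n='-52'
  1936-03-26
> mhop n='-18'
  1934-09-26
> weekday
  Wednesday

Answer: cur=1934-09-26


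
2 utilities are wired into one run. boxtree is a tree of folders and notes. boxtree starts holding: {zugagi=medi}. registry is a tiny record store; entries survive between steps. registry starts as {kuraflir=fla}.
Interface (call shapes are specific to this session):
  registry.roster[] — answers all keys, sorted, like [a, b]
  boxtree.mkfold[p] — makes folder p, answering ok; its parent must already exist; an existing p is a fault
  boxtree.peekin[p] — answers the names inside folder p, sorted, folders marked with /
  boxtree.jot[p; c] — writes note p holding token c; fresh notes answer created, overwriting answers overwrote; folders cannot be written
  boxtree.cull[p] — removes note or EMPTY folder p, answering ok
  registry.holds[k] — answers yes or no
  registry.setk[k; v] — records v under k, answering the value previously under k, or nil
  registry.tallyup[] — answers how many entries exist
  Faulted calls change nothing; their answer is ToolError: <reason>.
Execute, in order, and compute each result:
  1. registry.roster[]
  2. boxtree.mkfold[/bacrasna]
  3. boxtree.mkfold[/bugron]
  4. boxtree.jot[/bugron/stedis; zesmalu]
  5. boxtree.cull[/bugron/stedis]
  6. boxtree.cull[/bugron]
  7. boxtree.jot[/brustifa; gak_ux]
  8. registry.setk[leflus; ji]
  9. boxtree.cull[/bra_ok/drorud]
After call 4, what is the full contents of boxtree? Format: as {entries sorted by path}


Answer: {bacrasna/, bugron/, bugron/stedis=zesmalu, zugagi=medi}

Derivation:
Step: roster[]
Result: [kuraflir]
Step: mkfold[p: /bacrasna]
Result: ok
Step: mkfold[p: /bugron]
Result: ok
Step: jot[p: /bugron/stedis; c: zesmalu]
Result: created
Step: cull[p: /bugron/stedis]
Result: ok
Step: cull[p: /bugron]
Result: ok
Step: jot[p: /brustifa; c: gak_ux]
Result: created
Step: setk[k: leflus; v: ji]
Result: nil
Step: cull[p: /bra_ok/drorud]
Result: ToolError: not found


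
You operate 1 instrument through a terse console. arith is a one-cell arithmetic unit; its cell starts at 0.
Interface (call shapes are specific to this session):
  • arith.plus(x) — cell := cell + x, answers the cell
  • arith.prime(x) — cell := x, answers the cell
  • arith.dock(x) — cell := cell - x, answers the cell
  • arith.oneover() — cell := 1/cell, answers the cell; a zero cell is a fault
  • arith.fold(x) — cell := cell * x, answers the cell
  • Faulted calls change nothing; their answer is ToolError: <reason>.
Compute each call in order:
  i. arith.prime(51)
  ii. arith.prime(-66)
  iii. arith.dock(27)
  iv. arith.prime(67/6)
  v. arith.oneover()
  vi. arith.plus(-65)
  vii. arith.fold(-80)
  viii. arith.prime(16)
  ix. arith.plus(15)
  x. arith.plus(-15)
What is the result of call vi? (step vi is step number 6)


Act: arith.prime[51]
Obs: 51
Act: arith.prime[-66]
Obs: -66
Act: arith.dock[27]
Obs: -93
Act: arith.prime[67/6]
Obs: 67/6
Act: arith.oneover[]
Obs: 6/67
Act: arith.plus[-65]
Obs: -4349/67
Act: arith.fold[-80]
Obs: 347920/67
Act: arith.prime[16]
Obs: 16
Act: arith.plus[15]
Obs: 31
Act: arith.plus[-15]
Obs: 16

Answer: -4349/67


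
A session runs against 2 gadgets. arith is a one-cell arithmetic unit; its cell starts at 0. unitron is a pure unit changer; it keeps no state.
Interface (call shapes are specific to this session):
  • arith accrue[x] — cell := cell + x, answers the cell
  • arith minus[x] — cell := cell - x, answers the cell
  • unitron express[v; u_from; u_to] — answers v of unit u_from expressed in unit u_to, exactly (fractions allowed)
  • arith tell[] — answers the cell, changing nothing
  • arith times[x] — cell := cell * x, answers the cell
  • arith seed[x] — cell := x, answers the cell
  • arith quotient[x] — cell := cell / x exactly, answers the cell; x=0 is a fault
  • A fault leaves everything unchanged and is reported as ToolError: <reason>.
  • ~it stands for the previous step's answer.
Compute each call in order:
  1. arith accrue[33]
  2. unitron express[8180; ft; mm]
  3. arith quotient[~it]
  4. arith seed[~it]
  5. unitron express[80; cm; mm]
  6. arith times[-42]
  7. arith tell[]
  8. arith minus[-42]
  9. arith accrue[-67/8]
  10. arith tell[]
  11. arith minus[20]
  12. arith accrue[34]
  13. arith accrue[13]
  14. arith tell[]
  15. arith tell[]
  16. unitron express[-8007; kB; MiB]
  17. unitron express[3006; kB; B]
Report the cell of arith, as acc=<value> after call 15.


Answer: acc=6298031/103886

Derivation:
Then arith accrue using x=33, giving 33.
Invoking unitron express using v=8180, u_from=ft, u_to=mm, and see 2493264.
Calling arith quotient using x=~it: 11/831088.
I run arith seed using x=~it, and observe 11/831088.
Next I call unitron express using v=80, u_from=cm, u_to=mm, and get 800.
I invoke arith times using x=-42: -231/415544.
I use arith tell, and observe -231/415544.
Next I call arith minus using x=-42: 17452617/415544.
Then arith accrue using x=-67/8, and observe 3493109/103886.
Now I run arith tell: 3493109/103886.
Then arith minus using x=20, → 1415389/103886.
I invoke arith accrue using x=34, yielding 4947513/103886.
Invoking arith accrue using x=13, which returns 6298031/103886.
Calling arith tell(), → 6298031/103886.
I use arith tell(), and get 6298031/103886.
Now I run unitron express using v=-8007, u_from=kB, u_to=MiB, → -1000875/131072.
I invoke unitron express using v=3006, u_from=kB, u_to=B, which returns 3006000.


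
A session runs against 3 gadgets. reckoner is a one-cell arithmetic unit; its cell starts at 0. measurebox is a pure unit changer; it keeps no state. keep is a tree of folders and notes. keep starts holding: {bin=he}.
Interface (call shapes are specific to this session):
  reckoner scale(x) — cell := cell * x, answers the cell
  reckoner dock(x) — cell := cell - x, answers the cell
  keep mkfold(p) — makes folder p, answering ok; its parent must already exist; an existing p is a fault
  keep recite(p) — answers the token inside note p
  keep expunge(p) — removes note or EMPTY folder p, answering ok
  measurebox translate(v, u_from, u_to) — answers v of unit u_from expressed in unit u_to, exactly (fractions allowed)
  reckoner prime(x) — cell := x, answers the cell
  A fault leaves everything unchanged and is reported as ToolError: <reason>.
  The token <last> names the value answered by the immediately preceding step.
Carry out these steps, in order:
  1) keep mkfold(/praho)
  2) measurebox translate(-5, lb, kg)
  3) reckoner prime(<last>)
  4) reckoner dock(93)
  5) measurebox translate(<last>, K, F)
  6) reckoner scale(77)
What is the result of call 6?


Answer: -146712661249/20000000

Derivation:
·→ keep mkfold(p: /praho)
·← ok
·→ measurebox translate(v: -5, u_from: lb, u_to: kg)
·← -45359237/20000000
·→ reckoner prime(x: <last>)
·← -45359237/20000000
·→ reckoner dock(x: 93)
·← -1905359237/20000000
·→ measurebox translate(v: <last>, u_from: K, u_to: F)
·← -63115233133/100000000
·→ reckoner scale(x: 77)
·← -146712661249/20000000


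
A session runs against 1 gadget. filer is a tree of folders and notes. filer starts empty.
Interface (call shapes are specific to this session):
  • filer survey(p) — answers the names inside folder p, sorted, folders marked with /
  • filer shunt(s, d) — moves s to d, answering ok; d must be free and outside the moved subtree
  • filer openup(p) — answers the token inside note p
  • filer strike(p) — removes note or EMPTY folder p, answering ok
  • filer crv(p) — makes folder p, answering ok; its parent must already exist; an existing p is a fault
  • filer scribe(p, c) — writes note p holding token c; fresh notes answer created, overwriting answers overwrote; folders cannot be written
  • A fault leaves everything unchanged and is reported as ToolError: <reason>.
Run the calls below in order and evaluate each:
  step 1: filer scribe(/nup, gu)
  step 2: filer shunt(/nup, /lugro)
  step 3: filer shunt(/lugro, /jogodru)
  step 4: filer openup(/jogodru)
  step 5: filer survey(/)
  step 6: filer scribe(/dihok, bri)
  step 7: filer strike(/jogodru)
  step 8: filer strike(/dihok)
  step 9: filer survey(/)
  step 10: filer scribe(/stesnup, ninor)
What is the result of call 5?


Answer: [jogodru]

Derivation:
[in] filer scribe p: /nup c: gu
[out] created
[in] filer shunt s: /nup d: /lugro
[out] ok
[in] filer shunt s: /lugro d: /jogodru
[out] ok
[in] filer openup p: /jogodru
[out] gu
[in] filer survey p: /
[out] [jogodru]
[in] filer scribe p: /dihok c: bri
[out] created
[in] filer strike p: /jogodru
[out] ok
[in] filer strike p: /dihok
[out] ok
[in] filer survey p: /
[out] []
[in] filer scribe p: /stesnup c: ninor
[out] created


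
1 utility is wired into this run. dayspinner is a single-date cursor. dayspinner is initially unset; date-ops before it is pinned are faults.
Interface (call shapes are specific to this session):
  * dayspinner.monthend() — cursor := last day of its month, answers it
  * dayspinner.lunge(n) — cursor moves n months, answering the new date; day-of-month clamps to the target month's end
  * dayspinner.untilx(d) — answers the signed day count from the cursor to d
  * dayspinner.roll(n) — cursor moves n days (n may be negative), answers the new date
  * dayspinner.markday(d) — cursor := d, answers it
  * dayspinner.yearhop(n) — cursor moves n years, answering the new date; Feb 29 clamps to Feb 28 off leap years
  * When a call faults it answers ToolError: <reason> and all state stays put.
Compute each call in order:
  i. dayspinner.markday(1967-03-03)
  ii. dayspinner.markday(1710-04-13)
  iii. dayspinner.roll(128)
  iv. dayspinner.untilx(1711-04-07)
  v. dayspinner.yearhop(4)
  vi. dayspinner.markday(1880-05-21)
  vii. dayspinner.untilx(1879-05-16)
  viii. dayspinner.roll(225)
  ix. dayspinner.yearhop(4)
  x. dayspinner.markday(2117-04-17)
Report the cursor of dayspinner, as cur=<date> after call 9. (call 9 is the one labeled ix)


Answer: cur=1885-01-01

Derivation:
→ dayspinner.markday(d=1967-03-03)
← 1967-03-03
→ dayspinner.markday(d=1710-04-13)
← 1710-04-13
→ dayspinner.roll(n=128)
← 1710-08-19
→ dayspinner.untilx(d=1711-04-07)
← 231
→ dayspinner.yearhop(n=4)
← 1714-08-19
→ dayspinner.markday(d=1880-05-21)
← 1880-05-21
→ dayspinner.untilx(d=1879-05-16)
← -371
→ dayspinner.roll(n=225)
← 1881-01-01
→ dayspinner.yearhop(n=4)
← 1885-01-01
→ dayspinner.markday(d=2117-04-17)
← 2117-04-17


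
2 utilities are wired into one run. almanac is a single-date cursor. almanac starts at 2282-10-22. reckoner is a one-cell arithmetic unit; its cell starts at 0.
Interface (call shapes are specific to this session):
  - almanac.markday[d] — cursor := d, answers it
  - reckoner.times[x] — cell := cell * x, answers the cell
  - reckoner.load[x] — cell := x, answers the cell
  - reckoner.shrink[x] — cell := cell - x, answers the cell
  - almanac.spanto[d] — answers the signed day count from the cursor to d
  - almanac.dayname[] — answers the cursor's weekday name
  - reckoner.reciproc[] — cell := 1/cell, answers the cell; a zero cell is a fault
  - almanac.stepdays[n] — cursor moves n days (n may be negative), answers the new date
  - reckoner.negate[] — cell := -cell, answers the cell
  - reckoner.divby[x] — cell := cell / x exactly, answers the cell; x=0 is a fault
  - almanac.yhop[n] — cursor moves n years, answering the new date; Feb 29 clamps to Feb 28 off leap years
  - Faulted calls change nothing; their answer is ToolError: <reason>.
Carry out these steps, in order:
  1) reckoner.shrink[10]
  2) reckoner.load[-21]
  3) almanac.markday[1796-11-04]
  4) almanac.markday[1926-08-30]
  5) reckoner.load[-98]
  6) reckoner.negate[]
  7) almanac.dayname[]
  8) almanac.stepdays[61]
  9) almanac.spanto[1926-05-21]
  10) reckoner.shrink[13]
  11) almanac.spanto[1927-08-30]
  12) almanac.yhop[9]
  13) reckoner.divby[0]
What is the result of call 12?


Step: reckoner.shrink[x=10]
Result: -10
Step: reckoner.load[x=-21]
Result: -21
Step: almanac.markday[d=1796-11-04]
Result: 1796-11-04
Step: almanac.markday[d=1926-08-30]
Result: 1926-08-30
Step: reckoner.load[x=-98]
Result: -98
Step: reckoner.negate[]
Result: 98
Step: almanac.dayname[]
Result: Monday
Step: almanac.stepdays[n=61]
Result: 1926-10-30
Step: almanac.spanto[d=1926-05-21]
Result: -162
Step: reckoner.shrink[x=13]
Result: 85
Step: almanac.spanto[d=1927-08-30]
Result: 304
Step: almanac.yhop[n=9]
Result: 1935-10-30
Step: reckoner.divby[x=0]
Result: ToolError: division by zero

Answer: 1935-10-30


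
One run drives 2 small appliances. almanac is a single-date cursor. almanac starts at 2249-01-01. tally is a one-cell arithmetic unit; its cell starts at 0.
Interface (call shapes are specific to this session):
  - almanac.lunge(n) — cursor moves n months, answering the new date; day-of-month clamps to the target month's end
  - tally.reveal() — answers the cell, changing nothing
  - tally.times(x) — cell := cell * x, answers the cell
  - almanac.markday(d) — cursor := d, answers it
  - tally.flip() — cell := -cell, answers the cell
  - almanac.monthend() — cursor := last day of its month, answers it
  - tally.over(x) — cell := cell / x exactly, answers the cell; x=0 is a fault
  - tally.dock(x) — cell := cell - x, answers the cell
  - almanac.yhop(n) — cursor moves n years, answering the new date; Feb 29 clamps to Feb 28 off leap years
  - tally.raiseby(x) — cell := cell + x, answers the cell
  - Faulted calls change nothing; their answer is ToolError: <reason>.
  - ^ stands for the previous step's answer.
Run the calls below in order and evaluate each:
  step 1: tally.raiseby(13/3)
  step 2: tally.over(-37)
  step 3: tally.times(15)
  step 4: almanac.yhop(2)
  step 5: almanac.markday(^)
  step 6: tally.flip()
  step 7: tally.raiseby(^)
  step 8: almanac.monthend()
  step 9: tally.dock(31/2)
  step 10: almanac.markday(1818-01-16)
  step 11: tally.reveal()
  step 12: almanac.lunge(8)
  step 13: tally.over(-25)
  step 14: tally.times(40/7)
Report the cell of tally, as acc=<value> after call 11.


Act: tally.raiseby[x=13/3]
Obs: 13/3
Act: tally.over[x=-37]
Obs: -13/111
Act: tally.times[x=15]
Obs: -65/37
Act: almanac.yhop[n=2]
Obs: 2251-01-01
Act: almanac.markday[d=^]
Obs: 2251-01-01
Act: tally.flip[]
Obs: 65/37
Act: tally.raiseby[x=^]
Obs: 130/37
Act: almanac.monthend[]
Obs: 2251-01-31
Act: tally.dock[x=31/2]
Obs: -887/74
Act: almanac.markday[d=1818-01-16]
Obs: 1818-01-16
Act: tally.reveal[]
Obs: -887/74
Act: almanac.lunge[n=8]
Obs: 1818-09-16
Act: tally.over[x=-25]
Obs: 887/1850
Act: tally.times[x=40/7]
Obs: 3548/1295

Answer: acc=-887/74


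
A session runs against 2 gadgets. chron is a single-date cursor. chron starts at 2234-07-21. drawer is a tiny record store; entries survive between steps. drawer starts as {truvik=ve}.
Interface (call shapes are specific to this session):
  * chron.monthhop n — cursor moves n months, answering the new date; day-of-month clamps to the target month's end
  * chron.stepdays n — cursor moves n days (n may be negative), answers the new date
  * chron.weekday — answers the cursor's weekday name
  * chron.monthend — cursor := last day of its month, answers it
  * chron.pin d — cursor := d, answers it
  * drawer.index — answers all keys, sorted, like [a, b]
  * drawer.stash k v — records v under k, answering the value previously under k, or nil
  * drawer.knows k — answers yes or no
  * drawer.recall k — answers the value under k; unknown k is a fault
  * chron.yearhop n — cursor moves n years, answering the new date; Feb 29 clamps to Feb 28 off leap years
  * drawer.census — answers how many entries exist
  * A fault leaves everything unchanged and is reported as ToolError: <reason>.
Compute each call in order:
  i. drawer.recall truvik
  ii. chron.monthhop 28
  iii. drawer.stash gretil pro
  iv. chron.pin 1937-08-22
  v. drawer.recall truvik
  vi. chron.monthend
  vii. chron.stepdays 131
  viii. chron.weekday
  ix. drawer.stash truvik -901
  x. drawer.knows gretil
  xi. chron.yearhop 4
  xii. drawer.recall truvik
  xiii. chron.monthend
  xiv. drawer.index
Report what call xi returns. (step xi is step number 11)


Answer: 1942-01-09

Derivation:
Step: drawer.recall[k='truvik']
Result: ve
Step: chron.monthhop[n='28']
Result: 2236-11-21
Step: drawer.stash[k='gretil'; v='pro']
Result: nil
Step: chron.pin[d='1937-08-22']
Result: 1937-08-22
Step: drawer.recall[k='truvik']
Result: ve
Step: chron.monthend[]
Result: 1937-08-31
Step: chron.stepdays[n='131']
Result: 1938-01-09
Step: chron.weekday[]
Result: Sunday
Step: drawer.stash[k='truvik'; v='-901']
Result: ve
Step: drawer.knows[k='gretil']
Result: yes
Step: chron.yearhop[n='4']
Result: 1942-01-09
Step: drawer.recall[k='truvik']
Result: -901
Step: chron.monthend[]
Result: 1942-01-31
Step: drawer.index[]
Result: [gretil, truvik]


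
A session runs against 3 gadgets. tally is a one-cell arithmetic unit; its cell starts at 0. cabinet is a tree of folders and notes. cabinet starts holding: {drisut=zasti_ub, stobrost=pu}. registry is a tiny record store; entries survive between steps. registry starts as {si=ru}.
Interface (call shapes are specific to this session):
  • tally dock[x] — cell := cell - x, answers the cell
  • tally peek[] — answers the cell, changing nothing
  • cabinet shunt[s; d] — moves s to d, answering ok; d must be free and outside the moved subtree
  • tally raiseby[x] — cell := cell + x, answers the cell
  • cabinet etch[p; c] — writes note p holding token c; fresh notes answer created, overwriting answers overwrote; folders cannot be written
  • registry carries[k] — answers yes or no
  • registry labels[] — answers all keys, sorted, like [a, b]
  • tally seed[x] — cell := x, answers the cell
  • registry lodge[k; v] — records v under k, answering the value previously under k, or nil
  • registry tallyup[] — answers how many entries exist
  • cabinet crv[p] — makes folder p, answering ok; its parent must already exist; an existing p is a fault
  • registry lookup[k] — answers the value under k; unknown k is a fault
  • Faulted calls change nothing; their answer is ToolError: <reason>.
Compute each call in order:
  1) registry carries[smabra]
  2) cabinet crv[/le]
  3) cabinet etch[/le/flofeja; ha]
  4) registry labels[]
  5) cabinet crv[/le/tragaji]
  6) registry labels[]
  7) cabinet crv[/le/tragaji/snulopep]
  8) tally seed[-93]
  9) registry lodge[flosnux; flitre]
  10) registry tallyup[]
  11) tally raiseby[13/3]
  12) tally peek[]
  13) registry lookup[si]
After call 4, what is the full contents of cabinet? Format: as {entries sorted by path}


-> registry carries(k: smabra)
<- no
-> cabinet crv(p: /le)
<- ok
-> cabinet etch(p: /le/flofeja, c: ha)
<- created
-> registry labels()
<- [si]
-> cabinet crv(p: /le/tragaji)
<- ok
-> registry labels()
<- [si]
-> cabinet crv(p: /le/tragaji/snulopep)
<- ok
-> tally seed(x: -93)
<- -93
-> registry lodge(k: flosnux, v: flitre)
<- nil
-> registry tallyup()
<- 2
-> tally raiseby(x: 13/3)
<- -266/3
-> tally peek()
<- -266/3
-> registry lookup(k: si)
<- ru

Answer: {drisut=zasti_ub, le/, le/flofeja=ha, stobrost=pu}


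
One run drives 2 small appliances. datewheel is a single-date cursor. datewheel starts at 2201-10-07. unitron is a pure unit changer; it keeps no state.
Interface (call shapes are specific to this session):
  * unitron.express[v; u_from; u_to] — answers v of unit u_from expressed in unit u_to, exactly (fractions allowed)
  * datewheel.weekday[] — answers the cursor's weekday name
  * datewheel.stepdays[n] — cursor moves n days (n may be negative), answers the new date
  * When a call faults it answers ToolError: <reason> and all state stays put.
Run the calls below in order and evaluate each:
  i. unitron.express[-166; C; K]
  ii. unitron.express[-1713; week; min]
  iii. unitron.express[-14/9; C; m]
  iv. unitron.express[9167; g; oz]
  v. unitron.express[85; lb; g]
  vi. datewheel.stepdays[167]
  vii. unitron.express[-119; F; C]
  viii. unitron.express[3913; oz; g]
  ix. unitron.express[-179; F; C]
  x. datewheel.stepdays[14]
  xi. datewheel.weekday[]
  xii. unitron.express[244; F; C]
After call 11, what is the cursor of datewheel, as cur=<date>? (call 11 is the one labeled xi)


→ express(v=-166, u_from=C, u_to=K)
← 2143/20
→ express(v=-1713, u_from=week, u_to=min)
← -17267040
→ express(v=-14/9, u_from=C, u_to=m)
← ToolError: incompatible units
→ express(v=9167, u_from=g, u_to=oz)
← 14667200000/45359237
→ express(v=85, u_from=lb, u_to=g)
← 771107029/20000
→ stepdays(n=167)
← 2202-03-23
→ express(v=-119, u_from=F, u_to=C)
← -755/9
→ express(v=3913, u_from=oz, u_to=g)
← 177490694381/1600000
→ express(v=-179, u_from=F, u_to=C)
← -1055/9
→ stepdays(n=14)
← 2202-04-06
→ weekday()
← Tuesday
→ express(v=244, u_from=F, u_to=C)
← 1060/9

Answer: cur=2202-04-06
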